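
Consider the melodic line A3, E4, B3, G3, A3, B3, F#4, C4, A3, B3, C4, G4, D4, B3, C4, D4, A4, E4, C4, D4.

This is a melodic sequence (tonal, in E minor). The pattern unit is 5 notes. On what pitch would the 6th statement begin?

Taking 5-note groups, the heads are A3, B3, C4, D4: the pattern moves up a 2nd.
Continuing: E4 → F#4. Statement 6 starts on F#4.

F#4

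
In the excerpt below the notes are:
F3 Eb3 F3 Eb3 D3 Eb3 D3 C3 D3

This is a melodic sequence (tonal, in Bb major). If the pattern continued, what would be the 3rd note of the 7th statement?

G2

Grouping in 3s, the 3rd note of each cell is F3, Eb3, D3.
Each moves down a 2nd. Continuing: C3 → Bb2 → A2 → G2.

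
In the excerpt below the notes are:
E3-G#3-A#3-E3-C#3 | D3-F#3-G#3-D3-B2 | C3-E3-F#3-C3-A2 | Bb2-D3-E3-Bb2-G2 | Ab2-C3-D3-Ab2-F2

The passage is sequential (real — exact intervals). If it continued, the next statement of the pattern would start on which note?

Gb2

With a 5-note motive the entries are E3, D3, C3, Bb2, Ab2, each down a 2nd from the previous.
The next head, down a 2nd from Ab2, is Gb2.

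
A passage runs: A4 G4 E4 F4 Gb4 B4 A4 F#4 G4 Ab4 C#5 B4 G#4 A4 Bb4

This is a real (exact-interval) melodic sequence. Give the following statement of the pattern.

D#5 C#5 A#4 B4 C5

With a 5-note motive the entries are A4, B4, C#5, each up a 2nd from the previous.
From D#5 the exact shape gives D#5 C#5 A#4 B4 C5.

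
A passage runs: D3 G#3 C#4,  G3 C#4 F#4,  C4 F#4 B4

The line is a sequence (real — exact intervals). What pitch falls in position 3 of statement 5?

A5

Grouping in 3s, the 3rd note of each cell is C#4, F#4, B4.
Extending up a 4th: E5 → A5.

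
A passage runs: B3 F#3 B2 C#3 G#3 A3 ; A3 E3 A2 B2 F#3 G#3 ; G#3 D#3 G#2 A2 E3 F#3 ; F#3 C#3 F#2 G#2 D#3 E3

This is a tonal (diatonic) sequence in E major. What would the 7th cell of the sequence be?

C#3 G#2 C#2 D#2 A2 B2

The 6-note cells begin on B3, A3, G#3, F#3 — each down a 2nd from the last.
Continuing the starts: E3 → D#3 → C#3.
From C#3 the diatonic shape gives C#3 G#2 C#2 D#2 A2 B2.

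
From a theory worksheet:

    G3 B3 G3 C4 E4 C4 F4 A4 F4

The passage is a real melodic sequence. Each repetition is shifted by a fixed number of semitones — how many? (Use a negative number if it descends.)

With a 3-note motive the entries are G3, C4, F4, each up a 4th from the previous.
G3 to C4 spans +5 semitones.

5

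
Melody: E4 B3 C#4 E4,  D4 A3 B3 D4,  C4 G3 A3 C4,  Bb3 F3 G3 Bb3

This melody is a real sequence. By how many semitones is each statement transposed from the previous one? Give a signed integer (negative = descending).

The 4-note cells begin on E4, D4, C4, Bb3 — each down a 2nd from the last.
E4 to D4 spans -2 semitones.

-2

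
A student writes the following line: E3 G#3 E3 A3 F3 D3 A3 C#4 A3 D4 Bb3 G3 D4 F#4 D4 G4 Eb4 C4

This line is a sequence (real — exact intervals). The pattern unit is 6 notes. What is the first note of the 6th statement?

F5

Taking 6-note groups, the heads are E3, A3, D4: the pattern moves up a 4th.
Continuing: G4 → C5 → F5. Statement 6 starts on F5.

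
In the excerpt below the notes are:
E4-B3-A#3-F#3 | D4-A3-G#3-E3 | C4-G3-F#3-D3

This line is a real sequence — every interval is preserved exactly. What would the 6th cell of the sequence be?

Unit = 4 notes; the statements start on E4, D4, C4, moving down a 2nd each time.
Continuing the starts: Bb3 → Ab3 → Gb3.
Statement 6 starts on Gb3 and keeps the same exact contour: Gb3 Db3 C3 Ab2.

Gb3 Db3 C3 Ab2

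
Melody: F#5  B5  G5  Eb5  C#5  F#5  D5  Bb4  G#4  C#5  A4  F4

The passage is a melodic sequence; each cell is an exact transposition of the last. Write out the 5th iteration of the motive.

Taking 4-note groups, the heads are F#5, C#5, G#4: the pattern moves down a 4th.
Extending down a 4th: D#4 → A#3.
So cell 5 is A#3 D#4 B3 G3.

A#3 D#4 B3 G3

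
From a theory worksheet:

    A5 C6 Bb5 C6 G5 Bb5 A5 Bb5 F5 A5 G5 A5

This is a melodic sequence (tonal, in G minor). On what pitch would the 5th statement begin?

The 4-note cells begin on A5, G5, F5 — each down a 2nd from the last.
Extending the heads down a 2nd: Eb5 → D5.

D5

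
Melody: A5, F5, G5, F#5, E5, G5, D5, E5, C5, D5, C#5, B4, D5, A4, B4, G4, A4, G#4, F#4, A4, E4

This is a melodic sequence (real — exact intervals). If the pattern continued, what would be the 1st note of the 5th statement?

C#4

With 7-note cells, note 1 of each statement runs A5, E5, B4.
Carrying that down a 4th forward: F#4 → C#4.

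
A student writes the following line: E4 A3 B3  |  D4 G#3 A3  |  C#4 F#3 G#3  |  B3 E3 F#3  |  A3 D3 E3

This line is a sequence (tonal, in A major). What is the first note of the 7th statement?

Unit = 3 notes; the statements start on E4, D4, C#4, B3, A3, moving down a 2nd each time.
Continuing: G#3 → F#3. Statement 7 starts on F#3.

F#3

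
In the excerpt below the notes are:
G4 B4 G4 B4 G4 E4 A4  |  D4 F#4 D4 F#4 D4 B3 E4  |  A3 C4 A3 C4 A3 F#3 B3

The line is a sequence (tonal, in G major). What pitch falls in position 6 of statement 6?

The unit is 7 notes. Position-6 pitches of the 3 shown cells: E4, B3, F#3.
Carrying that down a 4th forward: C3 → G2 → D2.

D2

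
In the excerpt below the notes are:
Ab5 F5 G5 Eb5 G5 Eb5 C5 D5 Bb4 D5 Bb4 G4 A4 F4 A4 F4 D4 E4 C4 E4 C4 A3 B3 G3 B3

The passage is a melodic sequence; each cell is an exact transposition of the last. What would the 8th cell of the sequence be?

Unit = 5 notes; the statements start on Ab5, Eb5, Bb4, F4, C4, moving down a 4th each time.
Carrying on: G3 → D3 → A2.
From A2 the exact shape gives A2 F#2 G#2 E2 G#2.

A2 F#2 G#2 E2 G#2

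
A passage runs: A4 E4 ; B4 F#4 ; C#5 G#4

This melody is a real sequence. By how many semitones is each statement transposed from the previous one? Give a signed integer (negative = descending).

2

Taking 2-note groups, the heads are A4, B4, C#5: the pattern moves up a 2nd.
A4→B4 is 71 − 69 = 2 semitones.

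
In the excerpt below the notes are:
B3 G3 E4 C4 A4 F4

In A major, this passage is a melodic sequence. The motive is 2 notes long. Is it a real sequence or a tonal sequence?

Each cell has the same semitone pattern (-4,) — intervals are preserved exactly.
And G3 lies outside A major, so the sequence is real rather than tonal.

real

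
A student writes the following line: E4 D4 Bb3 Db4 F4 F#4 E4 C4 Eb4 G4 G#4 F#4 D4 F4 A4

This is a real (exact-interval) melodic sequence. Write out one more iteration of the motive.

Taking 5-note groups, the heads are E4, F#4, G#4: the pattern moves up a 2nd.
So cell 4 is A#4 G#4 E4 G4 B4.

A#4 G#4 E4 G4 B4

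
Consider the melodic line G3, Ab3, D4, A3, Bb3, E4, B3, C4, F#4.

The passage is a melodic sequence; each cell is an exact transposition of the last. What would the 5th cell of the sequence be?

D#4 E4 A#4

Taking 3-note groups, the heads are G3, A3, B3: the pattern moves up a 2nd.
Carrying on: C#4 → D#4.
From D#4 the exact shape gives D#4 E4 A#4.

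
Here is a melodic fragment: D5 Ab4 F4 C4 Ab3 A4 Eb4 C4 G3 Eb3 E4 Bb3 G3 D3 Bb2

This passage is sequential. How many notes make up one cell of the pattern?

5

There are 15 notes; a 5-note unit gives 3 cells:
D5 Ab4 F4 C4 Ab3 | A4 Eb4 C4 G3 Eb3 | E4 Bb3 G3 D3 Bb2
Every group is a transposition down a 4th of the one before; no shorter unit works.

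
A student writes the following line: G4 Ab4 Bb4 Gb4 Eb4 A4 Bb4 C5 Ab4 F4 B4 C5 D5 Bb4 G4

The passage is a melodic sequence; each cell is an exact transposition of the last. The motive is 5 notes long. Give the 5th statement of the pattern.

D#5 E5 F#5 D5 B4

Unit = 5 notes; the statements start on G4, A4, B4, moving up a 2nd each time.
Carrying on: C#5 → D#5.
Statement 5 starts on D#5 and keeps the same exact contour: D#5 E5 F#5 D5 B4.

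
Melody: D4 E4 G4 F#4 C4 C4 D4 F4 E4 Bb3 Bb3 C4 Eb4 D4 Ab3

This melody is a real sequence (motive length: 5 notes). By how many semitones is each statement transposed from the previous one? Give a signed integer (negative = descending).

Unit = 5 notes; the statements start on D4, C4, Bb3, moving down a 2nd each time.
D4→C4 is 60 − 62 = -2 semitones.

-2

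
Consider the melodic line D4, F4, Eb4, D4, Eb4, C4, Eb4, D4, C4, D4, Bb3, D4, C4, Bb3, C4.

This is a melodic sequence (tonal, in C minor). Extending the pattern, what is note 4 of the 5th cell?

With 5-note cells, note 4 of each statement runs D4, C4, Bb3.
Each moves down a 2nd. Continuing: Ab3 → G3.

G3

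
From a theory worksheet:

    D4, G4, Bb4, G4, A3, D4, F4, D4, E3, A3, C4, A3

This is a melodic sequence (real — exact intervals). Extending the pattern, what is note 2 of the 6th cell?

Grouping in 4s, the 2nd note of each cell is G4, D4, A3.
Extending down a 4th: E3 → B2 → F#2.

F#2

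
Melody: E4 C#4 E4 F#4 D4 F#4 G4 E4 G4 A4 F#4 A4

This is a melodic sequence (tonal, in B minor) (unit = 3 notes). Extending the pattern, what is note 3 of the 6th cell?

Grouping in 3s, the 3rd note of each cell is E4, F#4, G4, A4.
Carrying that up a 2nd forward: B4 → C#5.

C#5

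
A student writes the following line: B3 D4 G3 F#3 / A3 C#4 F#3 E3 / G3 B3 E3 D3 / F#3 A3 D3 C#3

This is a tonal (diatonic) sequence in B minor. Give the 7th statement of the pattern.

C#3 E3 A2 G2

With a 4-note motive the entries are B3, A3, G3, F#3, each down a 2nd from the previous.
Carrying on: E3 → D3 → C#3.
From C#3 the diatonic shape gives C#3 E3 A2 G2.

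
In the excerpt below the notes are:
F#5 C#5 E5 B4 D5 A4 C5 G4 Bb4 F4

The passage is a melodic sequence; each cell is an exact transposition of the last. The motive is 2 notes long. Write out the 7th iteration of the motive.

Gb4 Db4

The 2-note cells begin on F#5, E5, D5, C5, Bb4 — each down a 2nd from the last.
Carrying on: Ab4 → Gb4.
Statement 7 starts on Gb4 and keeps the same exact contour: Gb4 Db4.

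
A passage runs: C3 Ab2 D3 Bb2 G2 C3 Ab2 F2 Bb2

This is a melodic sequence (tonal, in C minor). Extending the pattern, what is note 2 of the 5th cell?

D2

With 3-note cells, note 2 of each statement runs Ab2, G2, F2.
Extending down a 2nd: Eb2 → D2.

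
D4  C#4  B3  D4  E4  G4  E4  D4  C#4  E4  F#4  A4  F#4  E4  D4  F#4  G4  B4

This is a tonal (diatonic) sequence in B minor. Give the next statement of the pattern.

G4 F#4 E4 G4 A4 C#5

Taking 6-note groups, the heads are D4, E4, F#4: the pattern moves up a 2nd.
So cell 4 is G4 F#4 E4 G4 A4 C#5.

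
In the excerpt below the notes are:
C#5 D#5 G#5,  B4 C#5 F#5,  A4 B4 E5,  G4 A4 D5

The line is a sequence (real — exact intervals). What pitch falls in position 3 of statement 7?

Grouping in 3s, the 3rd note of each cell is G#5, F#5, E5, D5.
Carrying that down a 2nd forward: C5 → Bb4 → Ab4.

Ab4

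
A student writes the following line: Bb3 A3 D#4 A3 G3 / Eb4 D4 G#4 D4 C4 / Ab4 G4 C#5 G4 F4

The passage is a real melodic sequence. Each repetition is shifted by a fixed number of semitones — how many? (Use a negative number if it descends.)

With a 5-note motive the entries are Bb3, Eb4, Ab4, each up a 4th from the previous.
Counting half-steps from Bb3 to Eb4: 5.

5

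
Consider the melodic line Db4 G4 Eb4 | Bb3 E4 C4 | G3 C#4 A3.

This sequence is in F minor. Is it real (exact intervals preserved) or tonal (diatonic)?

real

Each cell has the same semitone pattern (6, -4) — intervals are preserved exactly.
And E4 lies outside F minor, so the sequence is real rather than tonal.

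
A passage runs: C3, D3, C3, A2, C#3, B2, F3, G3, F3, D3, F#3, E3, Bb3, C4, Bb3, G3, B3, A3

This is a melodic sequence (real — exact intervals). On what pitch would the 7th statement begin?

Gb5

Unit = 6 notes; the statements start on C3, F3, Bb3, moving up a 4th each time.
Extending the heads up a 4th: Eb4 → Ab4 → Db5 → Gb5.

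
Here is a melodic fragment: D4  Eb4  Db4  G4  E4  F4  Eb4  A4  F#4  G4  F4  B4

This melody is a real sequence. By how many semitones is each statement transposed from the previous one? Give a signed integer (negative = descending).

2

Taking 4-note groups, the heads are D4, E4, F#4: the pattern moves up a 2nd.
D4→E4 is 64 − 62 = 2 semitones.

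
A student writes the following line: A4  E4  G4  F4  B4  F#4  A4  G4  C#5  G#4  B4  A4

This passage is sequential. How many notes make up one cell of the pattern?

Try groups of 4 (3 cells in 12 notes):
A4 E4 G4 F4 | B4 F#4 A4 G4 | C#5 G#4 B4 A4
That's a consistent up a 2nd shift per cell, and no other grouping gives one.

4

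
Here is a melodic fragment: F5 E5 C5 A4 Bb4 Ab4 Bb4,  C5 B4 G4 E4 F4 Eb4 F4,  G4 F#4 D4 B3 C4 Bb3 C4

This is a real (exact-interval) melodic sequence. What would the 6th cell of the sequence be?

E3 D#3 B2 G#2 A2 G2 A2

Taking 7-note groups, the heads are F5, C5, G4: the pattern moves down a 4th.
Continuing the starts: D4 → A3 → E3.
From E3 the exact shape gives E3 D#3 B2 G#2 A2 G2 A2.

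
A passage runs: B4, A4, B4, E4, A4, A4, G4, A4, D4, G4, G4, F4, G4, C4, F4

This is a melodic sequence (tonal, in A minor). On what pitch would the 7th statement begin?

Taking 5-note groups, the heads are B4, A4, G4: the pattern moves down a 2nd.
Extending the heads down a 2nd: F4 → E4 → D4 → C4.

C4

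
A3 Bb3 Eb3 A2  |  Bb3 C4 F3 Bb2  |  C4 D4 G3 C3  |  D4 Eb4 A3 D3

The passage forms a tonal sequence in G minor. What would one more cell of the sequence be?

Eb4 F4 Bb3 Eb3

Unit = 4 notes; the statements start on A3, Bb3, C4, D4, moving up a 2nd each time.
So cell 5 is Eb4 F4 Bb3 Eb3.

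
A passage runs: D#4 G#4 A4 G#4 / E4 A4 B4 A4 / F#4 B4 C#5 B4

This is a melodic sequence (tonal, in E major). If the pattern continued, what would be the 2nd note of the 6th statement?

The unit is 4 notes. Position-2 pitches of the 3 shown cells: G#4, A4, B4.
Carrying that up a 2nd forward: C#5 → D#5 → E5.

E5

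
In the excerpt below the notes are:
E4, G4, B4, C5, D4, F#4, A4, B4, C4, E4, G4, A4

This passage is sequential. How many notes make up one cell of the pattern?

4

12 notes total. Splitting into 3 groups of 4:
E4 G4 B4 C5 | D4 F#4 A4 B4 | C4 E4 G4 A4
That's a consistent down a 2nd shift per cell, and no other grouping gives one.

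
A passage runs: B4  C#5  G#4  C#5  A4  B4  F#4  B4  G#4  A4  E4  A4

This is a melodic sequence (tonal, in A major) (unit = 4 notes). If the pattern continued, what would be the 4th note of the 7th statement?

D4

With 4-note cells, note 4 of each statement runs C#5, B4, A4.
Each moves down a 2nd. Continuing: G#4 → F#4 → E4 → D4.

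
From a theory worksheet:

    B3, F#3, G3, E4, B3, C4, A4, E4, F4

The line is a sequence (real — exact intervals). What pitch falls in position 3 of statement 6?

Grouping in 3s, the 3rd note of each cell is G3, C4, F4.
Extending up a 4th: Bb4 → Eb5 → Ab5.

Ab5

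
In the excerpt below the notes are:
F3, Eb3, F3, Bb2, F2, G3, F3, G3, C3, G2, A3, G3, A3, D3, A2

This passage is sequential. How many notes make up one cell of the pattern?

5

Try groups of 5 (3 cells in 15 notes):
F3 Eb3 F3 Bb2 F2 | G3 F3 G3 C3 G2 | A3 G3 A3 D3 A2
That's a consistent up a 2nd shift per cell, and no other grouping gives one.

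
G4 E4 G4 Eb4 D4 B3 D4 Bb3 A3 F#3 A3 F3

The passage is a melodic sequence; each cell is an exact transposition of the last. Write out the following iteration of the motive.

E3 C#3 E3 C3

With a 4-note motive the entries are G4, D4, A3, each down a 4th from the previous.
Statement 4 starts on E3 and keeps the same exact contour: E3 C#3 E3 C3.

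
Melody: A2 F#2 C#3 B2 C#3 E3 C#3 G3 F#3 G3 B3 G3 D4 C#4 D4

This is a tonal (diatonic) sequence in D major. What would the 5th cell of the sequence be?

With a 5-note motive the entries are A2, E3, B3, each up a 5th from the previous.
Continuing the starts: F#4 → C#5.
From C#5 the diatonic shape gives C#5 A4 E5 D5 E5.

C#5 A4 E5 D5 E5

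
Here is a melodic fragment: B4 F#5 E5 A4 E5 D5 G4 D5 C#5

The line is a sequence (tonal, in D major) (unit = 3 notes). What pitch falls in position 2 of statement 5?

B4

Grouping in 3s, the 2nd note of each cell is F#5, E5, D5.
Each moves down a 2nd. Continuing: C#5 → B4.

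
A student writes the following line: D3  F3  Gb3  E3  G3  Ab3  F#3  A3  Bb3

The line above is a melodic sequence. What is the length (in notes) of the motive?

9 notes total. Splitting into 3 groups of 3:
D3 F3 Gb3 | E3 G3 Ab3 | F#3 A3 Bb3
That's a consistent up a 2nd shift per cell, and no other grouping gives one.

3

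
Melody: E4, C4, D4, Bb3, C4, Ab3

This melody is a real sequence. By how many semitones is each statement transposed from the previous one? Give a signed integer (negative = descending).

-2

With a 2-note motive the entries are E4, D4, C4, each down a 2nd from the previous.
E4 to D4 spans -2 semitones.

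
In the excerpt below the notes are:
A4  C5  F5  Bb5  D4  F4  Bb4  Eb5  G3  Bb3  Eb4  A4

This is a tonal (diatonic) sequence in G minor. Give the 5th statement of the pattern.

The 4-note cells begin on A4, D4, G3 — each down a 5th from the last.
Continuing the starts: C3 → F2.
So cell 5 is F2 A2 D3 G3.

F2 A2 D3 G3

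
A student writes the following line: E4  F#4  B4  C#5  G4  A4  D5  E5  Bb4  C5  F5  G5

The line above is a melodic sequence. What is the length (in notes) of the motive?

4

Try groups of 4 (3 cells in 12 notes):
E4 F#4 B4 C#5 | G4 A4 D5 E5 | Bb4 C5 F5 G5
Each cell is the previous one up a 3rd — so the unit is 4 notes.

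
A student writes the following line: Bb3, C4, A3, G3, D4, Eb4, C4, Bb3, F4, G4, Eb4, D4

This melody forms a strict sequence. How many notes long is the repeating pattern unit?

12 notes total. Splitting into 3 groups of 4:
Bb3 C4 A3 G3 | D4 Eb4 C4 Bb3 | F4 G4 Eb4 D4
Every group is a transposition up a 3rd of the one before; no shorter unit works.

4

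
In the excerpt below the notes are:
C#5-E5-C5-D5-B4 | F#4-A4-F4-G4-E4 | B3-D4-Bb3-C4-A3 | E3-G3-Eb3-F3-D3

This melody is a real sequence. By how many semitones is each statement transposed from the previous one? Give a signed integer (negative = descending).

Taking 5-note groups, the heads are C#5, F#4, B3, E3: the pattern moves down a 5th.
Counting half-steps from C#5 to F#4: -7.

-7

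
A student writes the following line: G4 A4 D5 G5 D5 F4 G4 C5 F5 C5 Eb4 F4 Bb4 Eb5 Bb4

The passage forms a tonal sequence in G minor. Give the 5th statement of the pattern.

The 5-note cells begin on G4, F4, Eb4 — each down a 2nd from the last.
Extending down a 2nd: D4 → C4.
So cell 5 is C4 D4 G4 C5 G4.

C4 D4 G4 C5 G4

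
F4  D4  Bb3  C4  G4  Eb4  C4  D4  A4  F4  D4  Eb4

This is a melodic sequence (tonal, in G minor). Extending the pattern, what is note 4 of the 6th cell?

With 4-note cells, note 4 of each statement runs C4, D4, Eb4.
Extending up a 2nd: F4 → G4 → A4.

A4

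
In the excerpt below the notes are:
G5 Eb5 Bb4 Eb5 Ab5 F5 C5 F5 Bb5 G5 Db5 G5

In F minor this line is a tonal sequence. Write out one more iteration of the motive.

C6 Ab5 Eb5 Ab5

Unit = 4 notes; the statements start on G5, Ab5, Bb5, moving up a 2nd each time.
From C6 the diatonic shape gives C6 Ab5 Eb5 Ab5.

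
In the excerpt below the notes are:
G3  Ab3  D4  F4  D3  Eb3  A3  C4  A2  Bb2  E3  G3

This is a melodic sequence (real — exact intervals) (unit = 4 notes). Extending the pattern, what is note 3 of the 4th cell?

With 4-note cells, note 3 of each statement runs D4, A3, E3.
One more down a 4th gives B2.

B2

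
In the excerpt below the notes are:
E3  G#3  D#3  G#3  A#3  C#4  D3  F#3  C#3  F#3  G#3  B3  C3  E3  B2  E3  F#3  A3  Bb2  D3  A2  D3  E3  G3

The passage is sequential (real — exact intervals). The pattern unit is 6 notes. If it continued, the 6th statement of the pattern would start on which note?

Gb2

The 6-note cells begin on E3, D3, C3, Bb2 — each down a 2nd from the last.
Extending the heads down a 2nd: Ab2 → Gb2.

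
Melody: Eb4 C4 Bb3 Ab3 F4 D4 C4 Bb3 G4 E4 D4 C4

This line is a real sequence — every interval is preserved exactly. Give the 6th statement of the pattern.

Taking 4-note groups, the heads are Eb4, F4, G4: the pattern moves up a 2nd.
Extending up a 2nd: A4 → B4 → C#5.
Statement 6 starts on C#5 and keeps the same exact contour: C#5 A#4 G#4 F#4.

C#5 A#4 G#4 F#4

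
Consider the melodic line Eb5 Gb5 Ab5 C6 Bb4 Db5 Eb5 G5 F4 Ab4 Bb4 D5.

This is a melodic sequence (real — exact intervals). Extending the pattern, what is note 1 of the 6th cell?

With 4-note cells, note 1 of each statement runs Eb5, Bb4, F4.
Carrying that down a 4th forward: C4 → G3 → D3.

D3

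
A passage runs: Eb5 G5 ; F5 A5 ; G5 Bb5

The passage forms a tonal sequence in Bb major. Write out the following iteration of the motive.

With a 2-note motive the entries are Eb5, F5, G5, each up a 2nd from the previous.
From A5 the diatonic shape gives A5 C6.

A5 C6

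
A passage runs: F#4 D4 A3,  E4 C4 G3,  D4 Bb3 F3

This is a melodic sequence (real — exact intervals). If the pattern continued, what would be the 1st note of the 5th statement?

Bb3

Grouping in 3s, the 1st note of each cell is F#4, E4, D4.
Extending down a 2nd: C4 → Bb3.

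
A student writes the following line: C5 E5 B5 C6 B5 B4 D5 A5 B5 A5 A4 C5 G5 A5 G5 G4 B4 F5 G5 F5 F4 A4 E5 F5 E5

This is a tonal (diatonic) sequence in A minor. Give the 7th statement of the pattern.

D4 F4 C5 D5 C5

The 5-note cells begin on C5, B4, A4, G4, F4 — each down a 2nd from the last.
Continuing the starts: E4 → D4.
So cell 7 is D4 F4 C5 D5 C5.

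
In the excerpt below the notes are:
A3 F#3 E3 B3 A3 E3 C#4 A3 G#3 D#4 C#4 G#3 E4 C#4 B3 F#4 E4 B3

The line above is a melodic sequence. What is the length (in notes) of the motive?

There are 18 notes; a 6-note unit gives 3 cells:
A3 F#3 E3 B3 A3 E3 | C#4 A3 G#3 D#4 C#4 G#3 | E4 C#4 B3 F#4 E4 B3
Each cell is the previous one up a 3rd — so the unit is 6 notes.

6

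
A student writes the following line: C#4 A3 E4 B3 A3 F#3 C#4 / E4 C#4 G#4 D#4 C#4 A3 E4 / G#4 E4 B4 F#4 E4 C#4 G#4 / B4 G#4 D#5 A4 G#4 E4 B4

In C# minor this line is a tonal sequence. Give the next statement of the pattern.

D#5 B4 F#5 C#5 B4 G#4 D#5

Unit = 7 notes; the statements start on C#4, E4, G#4, B4, moving up a 3rd each time.
From D#5 the diatonic shape gives D#5 B4 F#5 C#5 B4 G#4 D#5.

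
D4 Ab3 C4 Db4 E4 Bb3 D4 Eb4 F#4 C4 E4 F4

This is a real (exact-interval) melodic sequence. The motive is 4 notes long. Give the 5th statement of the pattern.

With a 4-note motive the entries are D4, E4, F#4, each up a 2nd from the previous.
Continuing the starts: G#4 → A#4.
So cell 5 is A#4 E4 G#4 A4.

A#4 E4 G#4 A4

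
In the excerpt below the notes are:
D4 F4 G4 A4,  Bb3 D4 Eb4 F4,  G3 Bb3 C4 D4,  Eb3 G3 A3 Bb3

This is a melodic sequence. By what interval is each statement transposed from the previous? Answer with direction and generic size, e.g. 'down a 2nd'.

Unit = 4 notes; the statements start on D4, Bb3, G3, Eb3, moving down a 3rd each time.
From D4 to Bb3: down a 3rd.

down a 3rd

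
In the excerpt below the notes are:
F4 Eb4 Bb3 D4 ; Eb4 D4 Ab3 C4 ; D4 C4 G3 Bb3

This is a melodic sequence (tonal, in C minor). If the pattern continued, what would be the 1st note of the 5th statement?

The unit is 4 notes. Position-1 pitches of the 3 shown cells: F4, Eb4, D4.
Each moves down a 2nd. Continuing: C4 → Bb3.

Bb3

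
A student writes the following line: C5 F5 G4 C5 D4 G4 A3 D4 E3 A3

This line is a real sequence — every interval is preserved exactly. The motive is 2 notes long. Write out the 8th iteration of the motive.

Unit = 2 notes; the statements start on C5, G4, D4, A3, E3, moving down a 4th each time.
Extending down a 4th: B2 → F#2 → C#2.
So cell 8 is C#2 F#2.

C#2 F#2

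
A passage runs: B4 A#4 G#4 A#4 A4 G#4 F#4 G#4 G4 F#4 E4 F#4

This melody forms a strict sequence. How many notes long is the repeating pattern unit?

There are 12 notes; a 4-note unit gives 3 cells:
B4 A#4 G#4 A#4 | A4 G#4 F#4 G#4 | G4 F#4 E4 F#4
Each cell is the previous one down a 2nd — so the unit is 4 notes.

4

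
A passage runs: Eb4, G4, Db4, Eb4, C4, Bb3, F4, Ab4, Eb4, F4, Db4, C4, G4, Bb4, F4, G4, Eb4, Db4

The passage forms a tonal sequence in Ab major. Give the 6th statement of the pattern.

Taking 6-note groups, the heads are Eb4, F4, G4: the pattern moves up a 2nd.
Carrying on: Ab4 → Bb4 → C5.
So cell 6 is C5 Eb5 Bb4 C5 Ab4 G4.

C5 Eb5 Bb4 C5 Ab4 G4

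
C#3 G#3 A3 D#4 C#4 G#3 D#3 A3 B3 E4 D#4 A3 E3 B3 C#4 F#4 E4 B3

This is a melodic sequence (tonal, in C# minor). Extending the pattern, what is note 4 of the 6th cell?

B4

The unit is 6 notes. Position-4 pitches of the 3 shown cells: D#4, E4, F#4.
Each moves up a 2nd. Continuing: G#4 → A4 → B4.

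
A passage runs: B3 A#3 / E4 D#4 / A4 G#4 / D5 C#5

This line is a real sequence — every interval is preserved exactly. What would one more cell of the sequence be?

With a 2-note motive the entries are B3, E4, A4, D5, each up a 4th from the previous.
From G5 the exact shape gives G5 F#5.

G5 F#5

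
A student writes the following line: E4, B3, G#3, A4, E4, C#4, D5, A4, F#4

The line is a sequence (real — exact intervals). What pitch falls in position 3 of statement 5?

With 3-note cells, note 3 of each statement runs G#3, C#4, F#4.
Carrying that up a 4th forward: B4 → E5.

E5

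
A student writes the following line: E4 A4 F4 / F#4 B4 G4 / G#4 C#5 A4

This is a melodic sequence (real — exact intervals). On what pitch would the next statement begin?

The 3-note cells begin on E4, F#4, G#4 — each up a 2nd from the last.
The next head, up a 2nd from G#4, is A#4.

A#4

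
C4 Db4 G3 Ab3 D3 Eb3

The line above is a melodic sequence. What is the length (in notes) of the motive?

6 notes total. Splitting into 3 groups of 2:
C4 Db4 | G3 Ab3 | D3 Eb3
Each cell is the previous one down a 4th — so the unit is 2 notes.

2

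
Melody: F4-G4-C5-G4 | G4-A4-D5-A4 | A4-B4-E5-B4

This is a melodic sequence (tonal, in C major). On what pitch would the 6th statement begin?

The 4-note cells begin on F4, G4, A4 — each up a 2nd from the last.
Extending the heads up a 2nd: B4 → C5 → D5.

D5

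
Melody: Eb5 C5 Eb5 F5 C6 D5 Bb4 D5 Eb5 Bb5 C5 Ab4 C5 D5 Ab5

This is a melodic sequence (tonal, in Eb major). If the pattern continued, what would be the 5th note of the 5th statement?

Grouping in 5s, the 5th note of each cell is C6, Bb5, Ab5.
Extending down a 2nd: G5 → F5.

F5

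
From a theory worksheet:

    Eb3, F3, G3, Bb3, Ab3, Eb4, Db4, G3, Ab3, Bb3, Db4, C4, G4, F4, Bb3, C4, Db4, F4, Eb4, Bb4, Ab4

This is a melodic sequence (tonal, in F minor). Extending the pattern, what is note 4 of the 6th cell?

Grouping in 7s, the 4th note of each cell is Bb3, Db4, F4.
Each moves up a 3rd. Continuing: Ab4 → C5 → Eb5.

Eb5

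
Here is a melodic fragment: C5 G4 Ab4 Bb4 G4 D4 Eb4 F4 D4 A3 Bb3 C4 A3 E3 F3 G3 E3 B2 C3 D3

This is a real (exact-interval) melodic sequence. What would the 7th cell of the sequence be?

F#2 C#2 D2 E2

Taking 4-note groups, the heads are C5, G4, D4, A3, E3: the pattern moves down a 4th.
Carrying on: B2 → F#2.
Statement 7 starts on F#2 and keeps the same exact contour: F#2 C#2 D2 E2.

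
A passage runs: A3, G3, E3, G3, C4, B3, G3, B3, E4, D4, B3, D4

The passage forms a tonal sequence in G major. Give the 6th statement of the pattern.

The 4-note cells begin on A3, C4, E4 — each up a 3rd from the last.
Extending up a 3rd: G4 → B4 → D5.
So cell 6 is D5 C5 A4 C5.

D5 C5 A4 C5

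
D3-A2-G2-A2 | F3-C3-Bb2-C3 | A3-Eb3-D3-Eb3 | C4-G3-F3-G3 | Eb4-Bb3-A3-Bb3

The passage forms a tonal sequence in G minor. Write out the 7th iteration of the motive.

The 4-note cells begin on D3, F3, A3, C4, Eb4 — each up a 3rd from the last.
Extending up a 3rd: G4 → Bb4.
So cell 7 is Bb4 F4 Eb4 F4.

Bb4 F4 Eb4 F4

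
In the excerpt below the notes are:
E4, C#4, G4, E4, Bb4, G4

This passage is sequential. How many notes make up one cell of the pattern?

6 notes total. Splitting into 3 groups of 2:
E4 C#4 | G4 E4 | Bb4 G4
That's a consistent up a 3rd shift per cell, and no other grouping gives one.

2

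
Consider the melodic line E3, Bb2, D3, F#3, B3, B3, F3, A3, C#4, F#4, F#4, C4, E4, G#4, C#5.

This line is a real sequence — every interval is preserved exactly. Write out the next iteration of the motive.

C#5 G4 B4 D#5 G#5

Taking 5-note groups, the heads are E3, B3, F#4: the pattern moves up a 5th.
So cell 4 is C#5 G4 B4 D#5 G#5.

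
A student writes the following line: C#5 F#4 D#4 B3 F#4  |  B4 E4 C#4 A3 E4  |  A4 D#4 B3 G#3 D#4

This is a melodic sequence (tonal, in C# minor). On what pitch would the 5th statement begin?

Unit = 5 notes; the statements start on C#5, B4, A4, moving down a 2nd each time.
Extending the heads down a 2nd: G#4 → F#4.

F#4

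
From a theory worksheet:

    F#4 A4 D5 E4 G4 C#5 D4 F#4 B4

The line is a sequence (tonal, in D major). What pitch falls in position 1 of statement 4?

The unit is 3 notes. Position-1 pitches of the 3 shown cells: F#4, E4, D4.
Each moves down a 2nd; the next is C#4.

C#4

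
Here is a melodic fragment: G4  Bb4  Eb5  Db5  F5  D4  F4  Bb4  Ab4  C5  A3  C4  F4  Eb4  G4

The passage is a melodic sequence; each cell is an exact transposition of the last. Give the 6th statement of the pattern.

With a 5-note motive the entries are G4, D4, A3, each down a 4th from the previous.
Extending down a 4th: E3 → B2 → F#2.
Statement 6 starts on F#2 and keeps the same exact contour: F#2 A2 D3 C3 E3.

F#2 A2 D3 C3 E3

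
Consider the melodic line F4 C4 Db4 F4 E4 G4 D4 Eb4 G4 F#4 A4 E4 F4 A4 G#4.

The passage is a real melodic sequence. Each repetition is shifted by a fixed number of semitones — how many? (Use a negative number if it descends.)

2

The 5-note cells begin on F4, G4, A4 — each up a 2nd from the last.
F4 to G4 spans +2 semitones.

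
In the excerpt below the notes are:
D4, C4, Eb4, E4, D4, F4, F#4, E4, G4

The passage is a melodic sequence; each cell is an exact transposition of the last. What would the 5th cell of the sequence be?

With a 3-note motive the entries are D4, E4, F#4, each up a 2nd from the previous.
Carrying on: G#4 → A#4.
So cell 5 is A#4 G#4 B4.

A#4 G#4 B4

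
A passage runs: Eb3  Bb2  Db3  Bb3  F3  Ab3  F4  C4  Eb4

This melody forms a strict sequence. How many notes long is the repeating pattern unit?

Try groups of 3 (3 cells in 9 notes):
Eb3 Bb2 Db3 | Bb3 F3 Ab3 | F4 C4 Eb4
Every group is a transposition up a 5th of the one before; no shorter unit works.

3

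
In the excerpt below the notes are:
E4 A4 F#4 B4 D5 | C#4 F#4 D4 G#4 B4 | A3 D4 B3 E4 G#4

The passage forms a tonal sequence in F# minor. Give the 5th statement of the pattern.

Unit = 5 notes; the statements start on E4, C#4, A3, moving down a 3rd each time.
Carrying on: F#3 → D3.
So cell 5 is D3 G#3 E3 A3 C#4.

D3 G#3 E3 A3 C#4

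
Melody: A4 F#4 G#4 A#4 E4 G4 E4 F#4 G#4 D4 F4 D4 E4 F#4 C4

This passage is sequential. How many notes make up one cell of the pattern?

5

15 notes total. Splitting into 3 groups of 5:
A4 F#4 G#4 A#4 E4 | G4 E4 F#4 G#4 D4 | F4 D4 E4 F#4 C4
Every group is a transposition down a 2nd of the one before; no shorter unit works.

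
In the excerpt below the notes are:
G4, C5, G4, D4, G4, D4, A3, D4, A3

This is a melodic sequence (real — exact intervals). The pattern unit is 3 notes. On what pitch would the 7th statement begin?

C#2

Taking 3-note groups, the heads are G4, D4, A3: the pattern moves down a 4th.
Extending the heads down a 4th: E3 → B2 → F#2 → C#2.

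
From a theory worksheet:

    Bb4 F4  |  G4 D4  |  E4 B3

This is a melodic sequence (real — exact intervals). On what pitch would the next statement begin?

C#4

Taking 2-note groups, the heads are Bb4, G4, E4: the pattern moves down a 3rd.
The next head, down a 3rd from E4, is C#4.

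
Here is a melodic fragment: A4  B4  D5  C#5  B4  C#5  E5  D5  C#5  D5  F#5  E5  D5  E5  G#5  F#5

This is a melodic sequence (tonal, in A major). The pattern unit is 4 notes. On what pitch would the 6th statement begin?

F#5

Taking 4-note groups, the heads are A4, B4, C#5, D5: the pattern moves up a 2nd.
Extending the heads up a 2nd: E5 → F#5.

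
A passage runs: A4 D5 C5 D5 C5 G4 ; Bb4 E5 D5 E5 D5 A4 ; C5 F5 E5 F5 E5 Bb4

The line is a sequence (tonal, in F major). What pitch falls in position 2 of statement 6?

Bb5

Grouping in 6s, the 2nd note of each cell is D5, E5, F5.
Extending up a 2nd: G5 → A5 → Bb5.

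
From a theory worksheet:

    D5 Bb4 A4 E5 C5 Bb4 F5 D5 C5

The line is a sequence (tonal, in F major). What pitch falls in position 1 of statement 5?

Grouping in 3s, the 1st note of each cell is D5, E5, F5.
Each moves up a 2nd. Continuing: G5 → A5.

A5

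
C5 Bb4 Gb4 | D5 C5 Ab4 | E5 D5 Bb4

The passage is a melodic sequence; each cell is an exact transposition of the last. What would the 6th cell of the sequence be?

Unit = 3 notes; the statements start on C5, D5, E5, moving up a 2nd each time.
Carrying on: F#5 → G#5 → A#5.
So cell 6 is A#5 G#5 E5.

A#5 G#5 E5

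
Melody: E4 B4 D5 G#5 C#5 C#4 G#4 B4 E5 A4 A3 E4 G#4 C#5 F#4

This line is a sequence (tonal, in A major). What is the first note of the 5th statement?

Taking 5-note groups, the heads are E4, C#4, A3: the pattern moves down a 3rd.
Extending the heads down a 3rd: F#3 → D3.

D3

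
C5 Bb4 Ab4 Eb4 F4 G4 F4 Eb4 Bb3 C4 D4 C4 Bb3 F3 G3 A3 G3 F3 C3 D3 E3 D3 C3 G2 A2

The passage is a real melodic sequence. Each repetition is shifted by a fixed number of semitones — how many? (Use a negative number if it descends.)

-5

Taking 5-note groups, the heads are C5, G4, D4, A3, E3: the pattern moves down a 4th.
Counting half-steps from C5 to G4: -5.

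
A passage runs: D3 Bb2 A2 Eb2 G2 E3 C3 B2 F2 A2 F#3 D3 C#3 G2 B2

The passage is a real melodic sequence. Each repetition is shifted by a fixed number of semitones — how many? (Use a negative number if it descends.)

Taking 5-note groups, the heads are D3, E3, F#3: the pattern moves up a 2nd.
D3→E3 is 52 − 50 = 2 semitones.

2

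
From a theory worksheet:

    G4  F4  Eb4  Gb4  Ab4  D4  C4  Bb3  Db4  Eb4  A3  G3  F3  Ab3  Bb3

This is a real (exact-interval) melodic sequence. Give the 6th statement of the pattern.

Unit = 5 notes; the statements start on G4, D4, A3, moving down a 4th each time.
Continuing the starts: E3 → B2 → F#2.
So cell 6 is F#2 E2 D2 F2 G2.

F#2 E2 D2 F2 G2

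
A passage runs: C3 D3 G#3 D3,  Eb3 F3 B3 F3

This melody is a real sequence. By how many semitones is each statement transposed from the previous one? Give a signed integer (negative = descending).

3

Taking 4-note groups, the heads are C3, Eb3: the pattern moves up a 3rd.
Counting half-steps from C3 to Eb3: 3.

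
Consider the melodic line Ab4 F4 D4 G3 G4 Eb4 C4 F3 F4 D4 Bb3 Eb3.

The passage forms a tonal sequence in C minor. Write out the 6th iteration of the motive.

C4 Ab3 F3 Bb2

With a 4-note motive the entries are Ab4, G4, F4, each down a 2nd from the previous.
Extending down a 2nd: Eb4 → D4 → C4.
From C4 the diatonic shape gives C4 Ab3 F3 Bb2.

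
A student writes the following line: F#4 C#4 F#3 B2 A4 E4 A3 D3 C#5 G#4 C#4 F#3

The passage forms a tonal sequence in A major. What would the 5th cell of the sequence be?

With a 4-note motive the entries are F#4, A4, C#5, each up a 3rd from the previous.
Extending up a 3rd: E5 → G#5.
From G#5 the diatonic shape gives G#5 D5 G#4 C#4.

G#5 D5 G#4 C#4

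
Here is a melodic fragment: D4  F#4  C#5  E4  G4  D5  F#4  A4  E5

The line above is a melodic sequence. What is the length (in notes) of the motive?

3

There are 9 notes; a 3-note unit gives 3 cells:
D4 F#4 C#5 | E4 G4 D5 | F#4 A4 E5
Every group is a transposition up a 2nd of the one before; no shorter unit works.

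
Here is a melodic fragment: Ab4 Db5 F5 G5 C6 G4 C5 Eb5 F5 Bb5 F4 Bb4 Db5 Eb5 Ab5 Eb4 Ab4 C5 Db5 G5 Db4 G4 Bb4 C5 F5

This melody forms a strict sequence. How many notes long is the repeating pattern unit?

5

There are 25 notes; a 5-note unit gives 5 cells:
Ab4 Db5 F5 G5 C6 | G4 C5 Eb5 F5 Bb5 | F4 Bb4 Db5 Eb5 Ab5 | Eb4 Ab4 C5 Db5 G5 | Db4 G4 Bb4 C5 F5
That's a consistent down a 2nd shift per cell, and no other grouping gives one.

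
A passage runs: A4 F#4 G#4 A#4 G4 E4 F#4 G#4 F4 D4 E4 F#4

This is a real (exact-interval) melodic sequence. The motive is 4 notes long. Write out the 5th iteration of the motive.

The 4-note cells begin on A4, G4, F4 — each down a 2nd from the last.
Continuing the starts: Eb4 → Db4.
So cell 5 is Db4 Bb3 C4 D4.

Db4 Bb3 C4 D4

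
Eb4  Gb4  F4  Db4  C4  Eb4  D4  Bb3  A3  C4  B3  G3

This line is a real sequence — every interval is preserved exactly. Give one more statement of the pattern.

F#3 A3 G#3 E3

Unit = 4 notes; the statements start on Eb4, C4, A3, moving down a 3rd each time.
Statement 4 starts on F#3 and keeps the same exact contour: F#3 A3 G#3 E3.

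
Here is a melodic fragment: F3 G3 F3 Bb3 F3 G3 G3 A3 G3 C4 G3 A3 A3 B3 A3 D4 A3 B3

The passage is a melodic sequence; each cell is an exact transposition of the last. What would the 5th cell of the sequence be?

Taking 6-note groups, the heads are F3, G3, A3: the pattern moves up a 2nd.
Carrying on: B3 → C#4.
Statement 5 starts on C#4 and keeps the same exact contour: C#4 D#4 C#4 F#4 C#4 D#4.

C#4 D#4 C#4 F#4 C#4 D#4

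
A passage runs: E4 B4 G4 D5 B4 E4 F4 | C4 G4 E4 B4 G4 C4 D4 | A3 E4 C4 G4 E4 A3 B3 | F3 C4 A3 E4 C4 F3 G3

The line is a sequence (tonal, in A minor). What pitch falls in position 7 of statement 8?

The unit is 7 notes. Position-7 pitches of the 4 shown cells: F4, D4, B3, G3.
Carrying that down a 3rd forward: E3 → C3 → A2 → F2.

F2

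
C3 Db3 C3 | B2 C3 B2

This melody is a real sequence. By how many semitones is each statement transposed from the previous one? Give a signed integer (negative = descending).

Taking 3-note groups, the heads are C3, B2: the pattern moves down a 2nd.
Counting half-steps from C3 to B2: -1.

-1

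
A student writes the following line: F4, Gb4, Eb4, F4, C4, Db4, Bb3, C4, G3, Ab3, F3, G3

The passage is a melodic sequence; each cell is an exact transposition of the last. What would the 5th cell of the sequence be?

A2 Bb2 G2 A2

Unit = 4 notes; the statements start on F4, C4, G3, moving down a 4th each time.
Continuing the starts: D3 → A2.
Statement 5 starts on A2 and keeps the same exact contour: A2 Bb2 G2 A2.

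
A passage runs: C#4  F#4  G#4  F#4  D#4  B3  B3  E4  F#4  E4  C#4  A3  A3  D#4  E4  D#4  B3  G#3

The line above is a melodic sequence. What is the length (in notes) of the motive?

18 notes total. Splitting into 3 groups of 6:
C#4 F#4 G#4 F#4 D#4 B3 | B3 E4 F#4 E4 C#4 A3 | A3 D#4 E4 D#4 B3 G#3
Each cell is the previous one down a 2nd — so the unit is 6 notes.

6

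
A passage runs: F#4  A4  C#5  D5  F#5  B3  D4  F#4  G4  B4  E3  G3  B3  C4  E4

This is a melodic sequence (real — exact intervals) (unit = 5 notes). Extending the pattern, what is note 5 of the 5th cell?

The unit is 5 notes. Position-5 pitches of the 3 shown cells: F#5, B4, E4.
Extending down a 5th: A3 → D3.

D3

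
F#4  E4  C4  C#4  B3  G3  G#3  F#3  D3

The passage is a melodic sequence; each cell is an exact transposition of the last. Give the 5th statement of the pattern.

Unit = 3 notes; the statements start on F#4, C#4, G#3, moving down a 4th each time.
Carrying on: D#3 → A#2.
Statement 5 starts on A#2 and keeps the same exact contour: A#2 G#2 E2.

A#2 G#2 E2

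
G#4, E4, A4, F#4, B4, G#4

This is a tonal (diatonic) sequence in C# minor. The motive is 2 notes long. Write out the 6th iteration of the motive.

Unit = 2 notes; the statements start on G#4, A4, B4, moving up a 2nd each time.
Extending up a 2nd: C#5 → D#5 → E5.
So cell 6 is E5 C#5.

E5 C#5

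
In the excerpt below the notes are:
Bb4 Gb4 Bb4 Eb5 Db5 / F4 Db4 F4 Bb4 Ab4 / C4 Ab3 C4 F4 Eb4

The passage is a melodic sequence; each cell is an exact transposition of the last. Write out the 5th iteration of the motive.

D3 Bb2 D3 G3 F3

The 5-note cells begin on Bb4, F4, C4 — each down a 4th from the last.
Continuing the starts: G3 → D3.
From D3 the exact shape gives D3 Bb2 D3 G3 F3.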